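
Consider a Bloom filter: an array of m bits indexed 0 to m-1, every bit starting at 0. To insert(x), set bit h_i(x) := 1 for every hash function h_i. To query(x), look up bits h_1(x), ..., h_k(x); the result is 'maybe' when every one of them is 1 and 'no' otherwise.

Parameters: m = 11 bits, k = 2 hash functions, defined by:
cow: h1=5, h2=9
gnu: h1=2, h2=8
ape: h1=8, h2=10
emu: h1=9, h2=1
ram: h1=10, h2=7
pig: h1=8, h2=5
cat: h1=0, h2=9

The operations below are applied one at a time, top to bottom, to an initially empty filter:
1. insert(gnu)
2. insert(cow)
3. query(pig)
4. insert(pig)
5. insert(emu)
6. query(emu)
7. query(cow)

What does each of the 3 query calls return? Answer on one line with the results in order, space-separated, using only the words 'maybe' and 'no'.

Answer: maybe maybe maybe

Derivation:
Start: bits=00000000000
Op 1: insert gnu -> sets bits 2 8 -> bits=00100000100
Op 2: insert cow -> sets bits 5 9 -> bits=00100100110
Op 3: query pig -> checks bit5=1, bit8=1 (all 1) -> maybe
Op 4: insert pig -> sets bits 5 8 -> bits=00100100110
Op 5: insert emu -> sets bits 1 9 -> bits=01100100110
Op 6: query emu -> checks bit1=1, bit9=1 (all 1) -> maybe
Op 7: query cow -> checks bit5=1, bit9=1 (all 1) -> maybe
Query results in order: maybe maybe maybe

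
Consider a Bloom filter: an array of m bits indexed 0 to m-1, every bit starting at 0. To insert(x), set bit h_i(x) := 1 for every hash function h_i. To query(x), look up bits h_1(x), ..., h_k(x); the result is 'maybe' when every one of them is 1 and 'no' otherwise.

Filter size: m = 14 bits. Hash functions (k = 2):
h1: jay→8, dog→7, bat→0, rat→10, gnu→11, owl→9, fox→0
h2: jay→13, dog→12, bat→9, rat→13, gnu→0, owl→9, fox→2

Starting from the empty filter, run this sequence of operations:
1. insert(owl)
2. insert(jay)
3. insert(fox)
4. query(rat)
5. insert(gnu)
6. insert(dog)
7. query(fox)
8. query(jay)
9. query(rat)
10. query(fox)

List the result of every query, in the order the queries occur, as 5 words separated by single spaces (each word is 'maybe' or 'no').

Start: bits=00000000000000
Op 1: insert owl -> sets bits 9 -> bits=00000000010000
Op 2: insert jay -> sets bits 8 13 -> bits=00000000110001
Op 3: insert fox -> sets bits 0 2 -> bits=10100000110001
Op 4: query rat -> checks bit10=0, bit13=1 (has a 0) -> no
Op 5: insert gnu -> sets bits 0 11 -> bits=10100000110101
Op 6: insert dog -> sets bits 7 12 -> bits=10100001110111
Op 7: query fox -> checks bit0=1, bit2=1 (all 1) -> maybe
Op 8: query jay -> checks bit8=1, bit13=1 (all 1) -> maybe
Op 9: query rat -> checks bit10=0, bit13=1 (has a 0) -> no
Op 10: query fox -> checks bit0=1, bit2=1 (all 1) -> maybe
Query results in order: no maybe maybe no maybe

Answer: no maybe maybe no maybe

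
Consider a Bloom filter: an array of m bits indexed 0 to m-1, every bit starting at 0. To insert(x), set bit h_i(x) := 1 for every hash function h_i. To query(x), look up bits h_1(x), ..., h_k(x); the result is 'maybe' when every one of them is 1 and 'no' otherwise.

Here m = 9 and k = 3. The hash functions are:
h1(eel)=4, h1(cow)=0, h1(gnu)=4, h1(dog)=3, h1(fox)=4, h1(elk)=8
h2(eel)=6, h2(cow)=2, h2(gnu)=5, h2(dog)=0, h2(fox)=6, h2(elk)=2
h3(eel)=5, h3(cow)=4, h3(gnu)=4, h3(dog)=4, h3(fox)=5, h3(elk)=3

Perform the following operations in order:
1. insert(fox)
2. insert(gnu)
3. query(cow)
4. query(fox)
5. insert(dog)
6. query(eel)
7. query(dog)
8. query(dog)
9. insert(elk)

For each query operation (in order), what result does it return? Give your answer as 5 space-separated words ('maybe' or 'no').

Start: bits=000000000
Op 1: insert fox -> sets bits 4 5 6 -> bits=000011100
Op 2: insert gnu -> sets bits 4 5 -> bits=000011100
Op 3: query cow -> checks bit0=0, bit2=0, bit4=1 (has a 0) -> no
Op 4: query fox -> checks bit4=1, bit5=1, bit6=1 (all 1) -> maybe
Op 5: insert dog -> sets bits 0 3 4 -> bits=100111100
Op 6: query eel -> checks bit4=1, bit5=1, bit6=1 (all 1) -> maybe
Op 7: query dog -> checks bit0=1, bit3=1, bit4=1 (all 1) -> maybe
Op 8: query dog -> checks bit0=1, bit3=1, bit4=1 (all 1) -> maybe
Op 9: insert elk -> sets bits 2 3 8 -> bits=101111101
Query results in order: no maybe maybe maybe maybe

Answer: no maybe maybe maybe maybe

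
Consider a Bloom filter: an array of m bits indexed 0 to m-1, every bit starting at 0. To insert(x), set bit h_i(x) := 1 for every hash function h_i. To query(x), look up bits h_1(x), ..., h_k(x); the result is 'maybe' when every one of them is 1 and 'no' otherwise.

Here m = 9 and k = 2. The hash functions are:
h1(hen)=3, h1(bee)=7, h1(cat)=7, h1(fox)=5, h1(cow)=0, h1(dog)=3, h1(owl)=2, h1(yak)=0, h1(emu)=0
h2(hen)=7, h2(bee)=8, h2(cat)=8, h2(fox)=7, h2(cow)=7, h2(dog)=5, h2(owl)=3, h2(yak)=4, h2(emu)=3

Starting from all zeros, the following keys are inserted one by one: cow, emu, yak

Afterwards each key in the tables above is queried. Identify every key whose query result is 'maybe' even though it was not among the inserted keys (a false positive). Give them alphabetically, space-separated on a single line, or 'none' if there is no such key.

Start: bits=000000000
After insert 'cow': sets bits 0 7 -> bits=100000010
After insert 'emu': sets bits 0 3 -> bits=100100010
After insert 'yak': sets bits 0 4 -> bits=100110010
Not inserted: bee cat dog fox hen owl — query each against bits=100110010:
query bee: checks bit7=1, bit8=0 (has a 0) -> no => not a false positive
query cat: checks bit7=1, bit8=0 (has a 0) -> no => not a false positive
query dog: checks bit3=1, bit5=0 (has a 0) -> no => not a false positive
query fox: checks bit5=0, bit7=1 (has a 0) -> no => not a false positive
query hen: checks bit3=1, bit7=1 (all 1) -> maybe => FALSE POSITIVE
query owl: checks bit2=0, bit3=1 (has a 0) -> no => not a false positive
False positives (alphabetical): hen

Answer: hen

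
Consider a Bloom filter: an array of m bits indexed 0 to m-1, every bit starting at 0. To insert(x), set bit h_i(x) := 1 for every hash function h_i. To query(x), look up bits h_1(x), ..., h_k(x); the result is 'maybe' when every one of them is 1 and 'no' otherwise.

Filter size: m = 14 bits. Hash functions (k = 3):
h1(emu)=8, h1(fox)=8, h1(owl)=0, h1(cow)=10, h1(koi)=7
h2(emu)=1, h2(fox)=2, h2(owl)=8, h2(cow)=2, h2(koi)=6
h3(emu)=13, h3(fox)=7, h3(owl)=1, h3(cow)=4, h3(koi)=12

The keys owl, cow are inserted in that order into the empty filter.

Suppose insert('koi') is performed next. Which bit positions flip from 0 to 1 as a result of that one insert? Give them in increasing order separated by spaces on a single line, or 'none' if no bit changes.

Start: bits=00000000000000
After insert 'owl': sets bits 0 1 8 -> bits=11000000100000
After insert 'cow': sets bits 2 4 10 -> bits=11101000101000
insert 'koi' would touch bits 6 7 12; currently bit6=0, bit7=0, bit12=0
Bits that are 0 among those (would change 0->1): 6 7 12

Answer: 6 7 12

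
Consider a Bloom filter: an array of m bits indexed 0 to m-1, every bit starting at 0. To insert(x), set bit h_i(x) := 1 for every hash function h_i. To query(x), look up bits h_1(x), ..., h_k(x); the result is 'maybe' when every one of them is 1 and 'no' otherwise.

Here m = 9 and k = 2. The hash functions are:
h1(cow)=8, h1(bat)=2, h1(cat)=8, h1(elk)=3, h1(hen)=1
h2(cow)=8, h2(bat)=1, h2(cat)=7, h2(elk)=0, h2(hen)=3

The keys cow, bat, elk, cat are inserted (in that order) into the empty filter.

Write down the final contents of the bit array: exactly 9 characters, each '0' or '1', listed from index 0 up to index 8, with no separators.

Start: bits=000000000
After insert 'cow': sets bits 8 -> bits=000000001
After insert 'bat': sets bits 1 2 -> bits=011000001
After insert 'elk': sets bits 0 3 -> bits=111100001
After insert 'cat': sets bits 7 8 -> bits=111100011

Answer: 111100011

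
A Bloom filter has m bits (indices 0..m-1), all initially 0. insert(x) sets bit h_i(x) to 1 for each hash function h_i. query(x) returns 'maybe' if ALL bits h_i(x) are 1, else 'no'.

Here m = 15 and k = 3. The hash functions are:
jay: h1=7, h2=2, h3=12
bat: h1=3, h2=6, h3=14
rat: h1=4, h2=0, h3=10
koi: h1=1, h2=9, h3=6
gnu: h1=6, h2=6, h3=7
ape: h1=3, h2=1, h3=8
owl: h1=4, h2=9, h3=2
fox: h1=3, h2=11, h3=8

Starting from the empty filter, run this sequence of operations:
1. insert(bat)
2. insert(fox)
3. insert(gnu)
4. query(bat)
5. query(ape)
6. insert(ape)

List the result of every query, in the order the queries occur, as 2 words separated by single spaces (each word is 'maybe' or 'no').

Start: bits=000000000000000
Op 1: insert bat -> sets bits 3 6 14 -> bits=000100100000001
Op 2: insert fox -> sets bits 3 8 11 -> bits=000100101001001
Op 3: insert gnu -> sets bits 6 7 -> bits=000100111001001
Op 4: query bat -> checks bit3=1, bit6=1, bit14=1 (all 1) -> maybe
Op 5: query ape -> checks bit1=0, bit3=1, bit8=1 (has a 0) -> no
Op 6: insert ape -> sets bits 1 3 8 -> bits=010100111001001
Query results in order: maybe no

Answer: maybe no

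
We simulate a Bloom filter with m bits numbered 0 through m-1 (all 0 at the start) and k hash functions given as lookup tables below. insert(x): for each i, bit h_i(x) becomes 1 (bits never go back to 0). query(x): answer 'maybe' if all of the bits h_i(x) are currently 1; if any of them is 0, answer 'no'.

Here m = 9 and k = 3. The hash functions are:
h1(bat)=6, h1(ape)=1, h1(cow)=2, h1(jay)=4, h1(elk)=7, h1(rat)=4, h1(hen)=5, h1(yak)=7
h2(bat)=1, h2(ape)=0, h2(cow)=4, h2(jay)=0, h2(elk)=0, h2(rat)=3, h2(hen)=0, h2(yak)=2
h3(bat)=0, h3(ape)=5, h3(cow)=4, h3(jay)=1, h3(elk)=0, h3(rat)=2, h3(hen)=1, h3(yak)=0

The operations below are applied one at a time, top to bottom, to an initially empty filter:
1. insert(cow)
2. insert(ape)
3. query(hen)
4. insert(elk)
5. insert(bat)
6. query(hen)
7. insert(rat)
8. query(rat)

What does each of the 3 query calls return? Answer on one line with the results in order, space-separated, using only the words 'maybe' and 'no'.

Start: bits=000000000
Op 1: insert cow -> sets bits 2 4 -> bits=001010000
Op 2: insert ape -> sets bits 0 1 5 -> bits=111011000
Op 3: query hen -> checks bit0=1, bit1=1, bit5=1 (all 1) -> maybe
Op 4: insert elk -> sets bits 0 7 -> bits=111011010
Op 5: insert bat -> sets bits 0 1 6 -> bits=111011110
Op 6: query hen -> checks bit0=1, bit1=1, bit5=1 (all 1) -> maybe
Op 7: insert rat -> sets bits 2 3 4 -> bits=111111110
Op 8: query rat -> checks bit2=1, bit3=1, bit4=1 (all 1) -> maybe
Query results in order: maybe maybe maybe

Answer: maybe maybe maybe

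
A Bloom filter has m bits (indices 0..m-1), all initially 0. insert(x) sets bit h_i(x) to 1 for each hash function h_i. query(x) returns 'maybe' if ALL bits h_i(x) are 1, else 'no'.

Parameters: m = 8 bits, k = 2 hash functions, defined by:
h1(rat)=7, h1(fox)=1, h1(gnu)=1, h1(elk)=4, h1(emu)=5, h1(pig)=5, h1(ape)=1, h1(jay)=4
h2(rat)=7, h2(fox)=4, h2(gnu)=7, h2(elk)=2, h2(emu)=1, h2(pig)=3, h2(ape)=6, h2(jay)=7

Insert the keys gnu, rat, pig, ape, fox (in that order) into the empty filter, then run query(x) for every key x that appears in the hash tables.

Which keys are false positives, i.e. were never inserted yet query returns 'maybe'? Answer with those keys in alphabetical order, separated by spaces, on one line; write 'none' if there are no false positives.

Start: bits=00000000
After insert 'gnu': sets bits 1 7 -> bits=01000001
After insert 'rat': sets bits 7 -> bits=01000001
After insert 'pig': sets bits 3 5 -> bits=01010101
After insert 'ape': sets bits 1 6 -> bits=01010111
After insert 'fox': sets bits 1 4 -> bits=01011111
Not inserted: elk emu jay — query each against bits=01011111:
query elk: checks bit2=0, bit4=1 (has a 0) -> no => not a false positive
query emu: checks bit1=1, bit5=1 (all 1) -> maybe => FALSE POSITIVE
query jay: checks bit4=1, bit7=1 (all 1) -> maybe => FALSE POSITIVE
False positives (alphabetical): emu jay

Answer: emu jay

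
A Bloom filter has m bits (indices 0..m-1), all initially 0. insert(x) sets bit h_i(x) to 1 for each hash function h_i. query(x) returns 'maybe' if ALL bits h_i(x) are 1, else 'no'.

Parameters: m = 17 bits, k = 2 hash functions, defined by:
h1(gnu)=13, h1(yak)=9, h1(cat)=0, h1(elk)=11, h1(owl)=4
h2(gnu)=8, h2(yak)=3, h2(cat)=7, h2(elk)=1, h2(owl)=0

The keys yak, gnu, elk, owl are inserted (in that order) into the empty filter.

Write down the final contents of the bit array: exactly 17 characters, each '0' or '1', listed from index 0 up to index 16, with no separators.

Answer: 11011000110101000

Derivation:
Start: bits=00000000000000000
After insert 'yak': sets bits 3 9 -> bits=00010000010000000
After insert 'gnu': sets bits 8 13 -> bits=00010000110001000
After insert 'elk': sets bits 1 11 -> bits=01010000110101000
After insert 'owl': sets bits 0 4 -> bits=11011000110101000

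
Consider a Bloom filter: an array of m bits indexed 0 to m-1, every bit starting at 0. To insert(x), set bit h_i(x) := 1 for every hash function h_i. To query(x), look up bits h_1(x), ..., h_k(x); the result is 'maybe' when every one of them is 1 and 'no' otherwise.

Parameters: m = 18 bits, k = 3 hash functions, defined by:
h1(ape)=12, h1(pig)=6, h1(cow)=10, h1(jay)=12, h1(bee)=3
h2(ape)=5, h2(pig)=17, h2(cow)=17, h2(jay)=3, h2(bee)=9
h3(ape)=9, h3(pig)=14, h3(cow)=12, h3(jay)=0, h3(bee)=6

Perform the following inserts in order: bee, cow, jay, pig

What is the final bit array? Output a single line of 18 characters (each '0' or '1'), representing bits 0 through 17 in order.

Answer: 100100100110101001

Derivation:
Start: bits=000000000000000000
After insert 'bee': sets bits 3 6 9 -> bits=000100100100000000
After insert 'cow': sets bits 10 12 17 -> bits=000100100110100001
After insert 'jay': sets bits 0 3 12 -> bits=100100100110100001
After insert 'pig': sets bits 6 14 17 -> bits=100100100110101001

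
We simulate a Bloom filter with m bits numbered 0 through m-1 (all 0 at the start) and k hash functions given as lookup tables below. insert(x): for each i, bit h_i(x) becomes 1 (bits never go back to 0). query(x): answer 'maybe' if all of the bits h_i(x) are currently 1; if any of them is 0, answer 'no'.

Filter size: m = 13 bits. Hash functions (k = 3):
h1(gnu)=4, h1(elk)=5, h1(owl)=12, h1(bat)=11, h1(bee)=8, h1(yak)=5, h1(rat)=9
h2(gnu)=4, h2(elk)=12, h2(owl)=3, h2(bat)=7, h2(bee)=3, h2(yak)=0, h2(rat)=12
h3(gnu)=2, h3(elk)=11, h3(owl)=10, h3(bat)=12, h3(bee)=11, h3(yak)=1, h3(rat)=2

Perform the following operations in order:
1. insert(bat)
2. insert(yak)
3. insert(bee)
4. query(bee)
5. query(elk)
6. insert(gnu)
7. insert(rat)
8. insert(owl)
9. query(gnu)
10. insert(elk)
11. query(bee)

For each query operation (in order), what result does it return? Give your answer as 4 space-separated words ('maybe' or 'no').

Start: bits=0000000000000
Op 1: insert bat -> sets bits 7 11 12 -> bits=0000000100011
Op 2: insert yak -> sets bits 0 1 5 -> bits=1100010100011
Op 3: insert bee -> sets bits 3 8 11 -> bits=1101010110011
Op 4: query bee -> checks bit3=1, bit8=1, bit11=1 (all 1) -> maybe
Op 5: query elk -> checks bit5=1, bit11=1, bit12=1 (all 1) -> maybe
Op 6: insert gnu -> sets bits 2 4 -> bits=1111110110011
Op 7: insert rat -> sets bits 2 9 12 -> bits=1111110111011
Op 8: insert owl -> sets bits 3 10 12 -> bits=1111110111111
Op 9: query gnu -> checks bit2=1, bit4=1 (all 1) -> maybe
Op 10: insert elk -> sets bits 5 11 12 -> bits=1111110111111
Op 11: query bee -> checks bit3=1, bit8=1, bit11=1 (all 1) -> maybe
Query results in order: maybe maybe maybe maybe

Answer: maybe maybe maybe maybe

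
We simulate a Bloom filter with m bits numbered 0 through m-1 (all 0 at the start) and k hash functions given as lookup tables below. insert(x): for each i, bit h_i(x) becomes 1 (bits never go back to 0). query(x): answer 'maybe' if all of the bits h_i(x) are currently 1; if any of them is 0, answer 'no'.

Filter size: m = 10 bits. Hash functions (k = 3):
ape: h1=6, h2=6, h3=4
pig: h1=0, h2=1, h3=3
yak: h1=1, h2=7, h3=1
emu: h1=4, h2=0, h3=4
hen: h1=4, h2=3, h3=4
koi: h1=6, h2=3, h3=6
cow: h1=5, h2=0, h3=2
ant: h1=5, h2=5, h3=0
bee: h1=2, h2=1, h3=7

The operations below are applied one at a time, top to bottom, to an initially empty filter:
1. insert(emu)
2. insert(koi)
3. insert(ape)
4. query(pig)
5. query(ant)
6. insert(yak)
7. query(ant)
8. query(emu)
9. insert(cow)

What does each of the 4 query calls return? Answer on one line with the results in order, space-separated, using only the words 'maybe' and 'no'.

Answer: no no no maybe

Derivation:
Start: bits=0000000000
Op 1: insert emu -> sets bits 0 4 -> bits=1000100000
Op 2: insert koi -> sets bits 3 6 -> bits=1001101000
Op 3: insert ape -> sets bits 4 6 -> bits=1001101000
Op 4: query pig -> checks bit0=1, bit1=0, bit3=1 (has a 0) -> no
Op 5: query ant -> checks bit0=1, bit5=0 (has a 0) -> no
Op 6: insert yak -> sets bits 1 7 -> bits=1101101100
Op 7: query ant -> checks bit0=1, bit5=0 (has a 0) -> no
Op 8: query emu -> checks bit0=1, bit4=1 (all 1) -> maybe
Op 9: insert cow -> sets bits 0 2 5 -> bits=1111111100
Query results in order: no no no maybe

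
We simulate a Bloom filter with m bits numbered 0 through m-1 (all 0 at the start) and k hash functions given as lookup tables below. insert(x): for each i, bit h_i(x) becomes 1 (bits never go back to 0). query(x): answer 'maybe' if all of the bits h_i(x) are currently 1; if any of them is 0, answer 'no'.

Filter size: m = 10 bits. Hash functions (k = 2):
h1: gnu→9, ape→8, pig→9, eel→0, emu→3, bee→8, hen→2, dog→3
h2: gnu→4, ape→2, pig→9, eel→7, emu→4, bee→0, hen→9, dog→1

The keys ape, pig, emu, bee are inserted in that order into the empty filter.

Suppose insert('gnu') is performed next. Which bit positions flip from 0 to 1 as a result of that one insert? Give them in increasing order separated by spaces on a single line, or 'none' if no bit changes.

Start: bits=0000000000
After insert 'ape': sets bits 2 8 -> bits=0010000010
After insert 'pig': sets bits 9 -> bits=0010000011
After insert 'emu': sets bits 3 4 -> bits=0011100011
After insert 'bee': sets bits 0 8 -> bits=1011100011
insert 'gnu' would touch bits 4 9; currently bit4=1, bit9=1
Bits that are 0 among those (would change 0->1): none

Answer: none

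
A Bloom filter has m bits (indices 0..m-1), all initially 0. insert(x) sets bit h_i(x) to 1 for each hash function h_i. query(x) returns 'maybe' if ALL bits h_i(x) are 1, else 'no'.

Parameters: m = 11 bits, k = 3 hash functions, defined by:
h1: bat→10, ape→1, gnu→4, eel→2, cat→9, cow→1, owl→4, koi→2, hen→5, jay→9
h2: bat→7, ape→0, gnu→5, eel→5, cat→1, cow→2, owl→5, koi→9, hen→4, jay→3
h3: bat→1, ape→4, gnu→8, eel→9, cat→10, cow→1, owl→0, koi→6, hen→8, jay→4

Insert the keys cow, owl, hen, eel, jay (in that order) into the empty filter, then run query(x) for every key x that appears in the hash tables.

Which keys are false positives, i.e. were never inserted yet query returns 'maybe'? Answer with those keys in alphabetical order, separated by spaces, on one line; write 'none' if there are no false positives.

Start: bits=00000000000
After insert 'cow': sets bits 1 2 -> bits=01100000000
After insert 'owl': sets bits 0 4 5 -> bits=11101100000
After insert 'hen': sets bits 4 5 8 -> bits=11101100100
After insert 'eel': sets bits 2 5 9 -> bits=11101100110
After insert 'jay': sets bits 3 4 9 -> bits=11111100110
Not inserted: ape bat cat gnu koi — query each against bits=11111100110:
query ape: checks bit0=1, bit1=1, bit4=1 (all 1) -> maybe => FALSE POSITIVE
query bat: checks bit1=1, bit7=0, bit10=0 (has a 0) -> no => not a false positive
query cat: checks bit1=1, bit9=1, bit10=0 (has a 0) -> no => not a false positive
query gnu: checks bit4=1, bit5=1, bit8=1 (all 1) -> maybe => FALSE POSITIVE
query koi: checks bit2=1, bit6=0, bit9=1 (has a 0) -> no => not a false positive
False positives (alphabetical): ape gnu

Answer: ape gnu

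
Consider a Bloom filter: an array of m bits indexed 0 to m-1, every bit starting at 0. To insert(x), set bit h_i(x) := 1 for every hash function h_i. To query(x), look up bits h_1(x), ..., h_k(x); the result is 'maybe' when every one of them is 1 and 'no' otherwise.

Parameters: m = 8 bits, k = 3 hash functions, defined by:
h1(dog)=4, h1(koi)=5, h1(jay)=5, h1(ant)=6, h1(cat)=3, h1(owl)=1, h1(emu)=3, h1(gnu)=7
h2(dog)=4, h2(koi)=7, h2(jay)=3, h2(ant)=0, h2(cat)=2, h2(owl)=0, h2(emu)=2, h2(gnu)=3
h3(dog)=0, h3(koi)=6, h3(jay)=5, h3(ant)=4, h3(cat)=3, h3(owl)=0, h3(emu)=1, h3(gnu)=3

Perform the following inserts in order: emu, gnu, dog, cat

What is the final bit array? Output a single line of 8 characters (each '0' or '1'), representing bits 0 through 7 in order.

Start: bits=00000000
After insert 'emu': sets bits 1 2 3 -> bits=01110000
After insert 'gnu': sets bits 3 7 -> bits=01110001
After insert 'dog': sets bits 0 4 -> bits=11111001
After insert 'cat': sets bits 2 3 -> bits=11111001

Answer: 11111001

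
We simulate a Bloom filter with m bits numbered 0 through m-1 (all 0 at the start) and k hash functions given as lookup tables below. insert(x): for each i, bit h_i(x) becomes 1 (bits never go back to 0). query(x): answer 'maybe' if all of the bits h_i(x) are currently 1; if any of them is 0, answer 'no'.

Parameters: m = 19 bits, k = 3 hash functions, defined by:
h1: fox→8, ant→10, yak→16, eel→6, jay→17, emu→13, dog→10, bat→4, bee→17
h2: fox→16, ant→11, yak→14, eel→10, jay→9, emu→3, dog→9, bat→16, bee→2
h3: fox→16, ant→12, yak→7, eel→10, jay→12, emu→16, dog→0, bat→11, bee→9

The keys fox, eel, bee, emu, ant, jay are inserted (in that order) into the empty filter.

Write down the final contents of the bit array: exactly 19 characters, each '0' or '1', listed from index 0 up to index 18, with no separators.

Start: bits=0000000000000000000
After insert 'fox': sets bits 8 16 -> bits=0000000010000000100
After insert 'eel': sets bits 6 10 -> bits=0000001010100000100
After insert 'bee': sets bits 2 9 17 -> bits=0010001011100000110
After insert 'emu': sets bits 3 13 16 -> bits=0011001011100100110
After insert 'ant': sets bits 10 11 12 -> bits=0011001011111100110
After insert 'jay': sets bits 9 12 17 -> bits=0011001011111100110

Answer: 0011001011111100110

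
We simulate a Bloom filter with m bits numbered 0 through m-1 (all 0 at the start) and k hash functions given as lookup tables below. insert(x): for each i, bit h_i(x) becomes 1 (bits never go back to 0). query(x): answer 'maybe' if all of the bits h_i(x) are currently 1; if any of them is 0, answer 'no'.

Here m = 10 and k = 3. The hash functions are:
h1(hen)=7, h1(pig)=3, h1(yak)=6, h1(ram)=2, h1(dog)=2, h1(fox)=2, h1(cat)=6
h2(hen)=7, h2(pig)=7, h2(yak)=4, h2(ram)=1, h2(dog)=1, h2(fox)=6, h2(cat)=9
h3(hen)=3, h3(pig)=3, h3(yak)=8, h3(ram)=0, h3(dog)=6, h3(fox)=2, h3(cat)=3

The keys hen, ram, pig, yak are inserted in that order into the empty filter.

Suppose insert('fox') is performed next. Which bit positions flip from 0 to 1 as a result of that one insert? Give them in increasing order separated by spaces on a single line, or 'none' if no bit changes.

Start: bits=0000000000
After insert 'hen': sets bits 3 7 -> bits=0001000100
After insert 'ram': sets bits 0 1 2 -> bits=1111000100
After insert 'pig': sets bits 3 7 -> bits=1111000100
After insert 'yak': sets bits 4 6 8 -> bits=1111101110
insert 'fox' would touch bits 2 6; currently bit2=1, bit6=1
Bits that are 0 among those (would change 0->1): none

Answer: none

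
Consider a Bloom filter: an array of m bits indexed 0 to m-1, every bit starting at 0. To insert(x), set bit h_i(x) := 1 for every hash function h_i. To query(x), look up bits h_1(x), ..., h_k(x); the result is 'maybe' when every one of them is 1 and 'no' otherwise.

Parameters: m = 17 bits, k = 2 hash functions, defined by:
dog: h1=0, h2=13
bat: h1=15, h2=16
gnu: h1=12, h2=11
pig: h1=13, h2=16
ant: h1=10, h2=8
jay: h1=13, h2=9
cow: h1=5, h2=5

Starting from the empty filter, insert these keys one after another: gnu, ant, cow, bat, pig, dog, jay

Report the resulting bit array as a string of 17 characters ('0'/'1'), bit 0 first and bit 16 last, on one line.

Answer: 10000100111111011

Derivation:
Start: bits=00000000000000000
After insert 'gnu': sets bits 11 12 -> bits=00000000000110000
After insert 'ant': sets bits 8 10 -> bits=00000000101110000
After insert 'cow': sets bits 5 -> bits=00000100101110000
After insert 'bat': sets bits 15 16 -> bits=00000100101110011
After insert 'pig': sets bits 13 16 -> bits=00000100101111011
After insert 'dog': sets bits 0 13 -> bits=10000100101111011
After insert 'jay': sets bits 9 13 -> bits=10000100111111011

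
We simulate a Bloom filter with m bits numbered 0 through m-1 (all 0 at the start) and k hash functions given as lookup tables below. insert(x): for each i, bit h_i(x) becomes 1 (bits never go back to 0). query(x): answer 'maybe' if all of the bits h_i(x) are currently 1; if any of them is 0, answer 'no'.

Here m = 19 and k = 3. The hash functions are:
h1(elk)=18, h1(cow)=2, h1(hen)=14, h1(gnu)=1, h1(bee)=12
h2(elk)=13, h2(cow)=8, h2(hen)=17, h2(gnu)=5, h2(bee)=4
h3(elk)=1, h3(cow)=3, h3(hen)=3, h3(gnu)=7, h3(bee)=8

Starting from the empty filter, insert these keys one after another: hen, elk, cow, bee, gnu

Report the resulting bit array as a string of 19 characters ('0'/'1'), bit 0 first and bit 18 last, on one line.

Start: bits=0000000000000000000
After insert 'hen': sets bits 3 14 17 -> bits=0001000000000010010
After insert 'elk': sets bits 1 13 18 -> bits=0101000000000110011
After insert 'cow': sets bits 2 3 8 -> bits=0111000010000110011
After insert 'bee': sets bits 4 8 12 -> bits=0111100010001110011
After insert 'gnu': sets bits 1 5 7 -> bits=0111110110001110011

Answer: 0111110110001110011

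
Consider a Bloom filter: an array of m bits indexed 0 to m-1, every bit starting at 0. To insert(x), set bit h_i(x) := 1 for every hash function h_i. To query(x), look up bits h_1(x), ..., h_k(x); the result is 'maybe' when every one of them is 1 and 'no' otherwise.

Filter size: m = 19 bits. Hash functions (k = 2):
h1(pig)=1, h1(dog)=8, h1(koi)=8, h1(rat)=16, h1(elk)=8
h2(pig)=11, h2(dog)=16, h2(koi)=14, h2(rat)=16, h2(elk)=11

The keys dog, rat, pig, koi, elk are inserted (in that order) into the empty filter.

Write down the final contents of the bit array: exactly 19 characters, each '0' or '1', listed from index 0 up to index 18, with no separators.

Answer: 0100000010010010100

Derivation:
Start: bits=0000000000000000000
After insert 'dog': sets bits 8 16 -> bits=0000000010000000100
After insert 'rat': sets bits 16 -> bits=0000000010000000100
After insert 'pig': sets bits 1 11 -> bits=0100000010010000100
After insert 'koi': sets bits 8 14 -> bits=0100000010010010100
After insert 'elk': sets bits 8 11 -> bits=0100000010010010100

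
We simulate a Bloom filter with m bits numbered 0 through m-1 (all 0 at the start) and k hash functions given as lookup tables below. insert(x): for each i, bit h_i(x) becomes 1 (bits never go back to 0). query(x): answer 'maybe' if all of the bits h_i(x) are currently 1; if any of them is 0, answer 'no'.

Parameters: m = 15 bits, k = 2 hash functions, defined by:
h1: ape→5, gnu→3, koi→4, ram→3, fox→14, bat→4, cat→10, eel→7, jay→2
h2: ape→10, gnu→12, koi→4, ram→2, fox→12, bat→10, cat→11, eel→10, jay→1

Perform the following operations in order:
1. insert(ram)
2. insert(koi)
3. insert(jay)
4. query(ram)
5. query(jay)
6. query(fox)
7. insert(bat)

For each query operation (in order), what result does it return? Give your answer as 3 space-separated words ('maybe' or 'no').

Answer: maybe maybe no

Derivation:
Start: bits=000000000000000
Op 1: insert ram -> sets bits 2 3 -> bits=001100000000000
Op 2: insert koi -> sets bits 4 -> bits=001110000000000
Op 3: insert jay -> sets bits 1 2 -> bits=011110000000000
Op 4: query ram -> checks bit2=1, bit3=1 (all 1) -> maybe
Op 5: query jay -> checks bit1=1, bit2=1 (all 1) -> maybe
Op 6: query fox -> checks bit12=0, bit14=0 (has a 0) -> no
Op 7: insert bat -> sets bits 4 10 -> bits=011110000010000
Query results in order: maybe maybe no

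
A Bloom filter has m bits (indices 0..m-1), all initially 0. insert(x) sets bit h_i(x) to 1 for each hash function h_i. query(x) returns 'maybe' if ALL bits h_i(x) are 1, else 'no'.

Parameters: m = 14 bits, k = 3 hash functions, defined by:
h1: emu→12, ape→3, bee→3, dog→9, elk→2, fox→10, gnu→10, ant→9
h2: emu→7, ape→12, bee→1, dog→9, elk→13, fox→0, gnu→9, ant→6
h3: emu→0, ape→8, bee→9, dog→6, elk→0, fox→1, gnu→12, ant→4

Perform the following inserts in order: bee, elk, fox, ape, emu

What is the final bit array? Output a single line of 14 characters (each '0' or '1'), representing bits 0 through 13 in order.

Answer: 11110001111011

Derivation:
Start: bits=00000000000000
After insert 'bee': sets bits 1 3 9 -> bits=01010000010000
After insert 'elk': sets bits 0 2 13 -> bits=11110000010001
After insert 'fox': sets bits 0 1 10 -> bits=11110000011001
After insert 'ape': sets bits 3 8 12 -> bits=11110000111011
After insert 'emu': sets bits 0 7 12 -> bits=11110001111011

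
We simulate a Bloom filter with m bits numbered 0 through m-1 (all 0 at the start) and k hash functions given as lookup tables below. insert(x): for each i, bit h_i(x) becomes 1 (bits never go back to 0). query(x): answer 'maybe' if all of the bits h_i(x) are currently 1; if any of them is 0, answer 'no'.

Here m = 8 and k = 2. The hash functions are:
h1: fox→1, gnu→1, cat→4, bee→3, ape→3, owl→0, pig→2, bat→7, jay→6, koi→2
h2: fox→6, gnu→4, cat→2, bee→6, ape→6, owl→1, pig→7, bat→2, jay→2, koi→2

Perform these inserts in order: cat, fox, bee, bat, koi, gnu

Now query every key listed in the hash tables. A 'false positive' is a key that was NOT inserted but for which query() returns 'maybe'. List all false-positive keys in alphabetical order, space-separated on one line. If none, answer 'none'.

Start: bits=00000000
After insert 'cat': sets bits 2 4 -> bits=00101000
After insert 'fox': sets bits 1 6 -> bits=01101010
After insert 'bee': sets bits 3 6 -> bits=01111010
After insert 'bat': sets bits 2 7 -> bits=01111011
After insert 'koi': sets bits 2 -> bits=01111011
After insert 'gnu': sets bits 1 4 -> bits=01111011
Not inserted: ape jay owl pig — query each against bits=01111011:
query ape: checks bit3=1, bit6=1 (all 1) -> maybe => FALSE POSITIVE
query jay: checks bit2=1, bit6=1 (all 1) -> maybe => FALSE POSITIVE
query owl: checks bit0=0, bit1=1 (has a 0) -> no => not a false positive
query pig: checks bit2=1, bit7=1 (all 1) -> maybe => FALSE POSITIVE
False positives (alphabetical): ape jay pig

Answer: ape jay pig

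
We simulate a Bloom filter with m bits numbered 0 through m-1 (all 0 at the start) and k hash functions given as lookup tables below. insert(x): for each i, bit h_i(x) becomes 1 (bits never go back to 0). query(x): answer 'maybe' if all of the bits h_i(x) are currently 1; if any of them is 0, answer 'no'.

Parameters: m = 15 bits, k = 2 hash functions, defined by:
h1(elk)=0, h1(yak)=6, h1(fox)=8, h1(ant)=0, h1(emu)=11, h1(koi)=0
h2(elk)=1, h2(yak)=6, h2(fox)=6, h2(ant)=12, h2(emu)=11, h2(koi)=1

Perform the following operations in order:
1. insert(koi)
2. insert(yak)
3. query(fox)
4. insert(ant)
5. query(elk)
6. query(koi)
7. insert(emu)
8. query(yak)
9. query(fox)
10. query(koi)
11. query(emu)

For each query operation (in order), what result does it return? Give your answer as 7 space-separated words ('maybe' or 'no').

Answer: no maybe maybe maybe no maybe maybe

Derivation:
Start: bits=000000000000000
Op 1: insert koi -> sets bits 0 1 -> bits=110000000000000
Op 2: insert yak -> sets bits 6 -> bits=110000100000000
Op 3: query fox -> checks bit6=1, bit8=0 (has a 0) -> no
Op 4: insert ant -> sets bits 0 12 -> bits=110000100000100
Op 5: query elk -> checks bit0=1, bit1=1 (all 1) -> maybe
Op 6: query koi -> checks bit0=1, bit1=1 (all 1) -> maybe
Op 7: insert emu -> sets bits 11 -> bits=110000100001100
Op 8: query yak -> checks bit6=1 (all 1) -> maybe
Op 9: query fox -> checks bit6=1, bit8=0 (has a 0) -> no
Op 10: query koi -> checks bit0=1, bit1=1 (all 1) -> maybe
Op 11: query emu -> checks bit11=1 (all 1) -> maybe
Query results in order: no maybe maybe maybe no maybe maybe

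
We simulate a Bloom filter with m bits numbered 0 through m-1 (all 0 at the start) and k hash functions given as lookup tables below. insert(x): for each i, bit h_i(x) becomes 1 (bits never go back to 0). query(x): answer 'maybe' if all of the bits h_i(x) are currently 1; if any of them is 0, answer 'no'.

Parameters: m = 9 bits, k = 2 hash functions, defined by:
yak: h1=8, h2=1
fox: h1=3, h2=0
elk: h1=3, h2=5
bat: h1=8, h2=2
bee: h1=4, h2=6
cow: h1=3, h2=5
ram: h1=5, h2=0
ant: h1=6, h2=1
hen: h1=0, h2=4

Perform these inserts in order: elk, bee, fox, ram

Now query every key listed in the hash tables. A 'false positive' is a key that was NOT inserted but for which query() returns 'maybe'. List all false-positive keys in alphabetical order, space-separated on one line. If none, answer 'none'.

Answer: cow hen

Derivation:
Start: bits=000000000
After insert 'elk': sets bits 3 5 -> bits=000101000
After insert 'bee': sets bits 4 6 -> bits=000111100
After insert 'fox': sets bits 0 3 -> bits=100111100
After insert 'ram': sets bits 0 5 -> bits=100111100
Not inserted: ant bat cow hen yak — query each against bits=100111100:
query ant: checks bit1=0, bit6=1 (has a 0) -> no => not a false positive
query bat: checks bit2=0, bit8=0 (has a 0) -> no => not a false positive
query cow: checks bit3=1, bit5=1 (all 1) -> maybe => FALSE POSITIVE
query hen: checks bit0=1, bit4=1 (all 1) -> maybe => FALSE POSITIVE
query yak: checks bit1=0, bit8=0 (has a 0) -> no => not a false positive
False positives (alphabetical): cow hen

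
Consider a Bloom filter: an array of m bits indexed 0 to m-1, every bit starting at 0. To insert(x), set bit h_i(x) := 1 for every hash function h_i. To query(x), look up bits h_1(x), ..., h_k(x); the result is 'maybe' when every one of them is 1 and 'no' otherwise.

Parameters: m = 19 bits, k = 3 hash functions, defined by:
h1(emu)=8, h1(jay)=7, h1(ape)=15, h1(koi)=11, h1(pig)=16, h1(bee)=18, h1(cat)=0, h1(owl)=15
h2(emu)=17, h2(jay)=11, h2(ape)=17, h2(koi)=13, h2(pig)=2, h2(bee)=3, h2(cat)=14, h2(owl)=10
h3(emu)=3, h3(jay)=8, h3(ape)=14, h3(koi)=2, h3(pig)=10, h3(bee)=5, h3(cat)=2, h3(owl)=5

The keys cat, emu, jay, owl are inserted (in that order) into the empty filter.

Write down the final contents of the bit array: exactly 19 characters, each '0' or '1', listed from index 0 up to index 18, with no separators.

Start: bits=0000000000000000000
After insert 'cat': sets bits 0 2 14 -> bits=1010000000000010000
After insert 'emu': sets bits 3 8 17 -> bits=1011000010000010010
After insert 'jay': sets bits 7 8 11 -> bits=1011000110010010010
After insert 'owl': sets bits 5 10 15 -> bits=1011010110110011010

Answer: 1011010110110011010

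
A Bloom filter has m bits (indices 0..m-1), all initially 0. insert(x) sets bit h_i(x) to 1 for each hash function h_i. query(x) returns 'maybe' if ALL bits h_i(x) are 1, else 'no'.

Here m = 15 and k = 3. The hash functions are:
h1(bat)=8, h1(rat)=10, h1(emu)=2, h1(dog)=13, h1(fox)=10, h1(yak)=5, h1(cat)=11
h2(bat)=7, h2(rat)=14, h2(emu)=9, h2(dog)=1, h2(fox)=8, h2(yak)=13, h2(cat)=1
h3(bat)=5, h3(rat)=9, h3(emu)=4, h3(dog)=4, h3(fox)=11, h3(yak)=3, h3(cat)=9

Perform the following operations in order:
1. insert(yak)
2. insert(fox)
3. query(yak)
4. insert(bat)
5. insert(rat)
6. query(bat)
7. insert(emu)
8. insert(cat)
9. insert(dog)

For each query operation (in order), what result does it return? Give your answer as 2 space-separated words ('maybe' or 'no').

Start: bits=000000000000000
Op 1: insert yak -> sets bits 3 5 13 -> bits=000101000000010
Op 2: insert fox -> sets bits 8 10 11 -> bits=000101001011010
Op 3: query yak -> checks bit3=1, bit5=1, bit13=1 (all 1) -> maybe
Op 4: insert bat -> sets bits 5 7 8 -> bits=000101011011010
Op 5: insert rat -> sets bits 9 10 14 -> bits=000101011111011
Op 6: query bat -> checks bit5=1, bit7=1, bit8=1 (all 1) -> maybe
Op 7: insert emu -> sets bits 2 4 9 -> bits=001111011111011
Op 8: insert cat -> sets bits 1 9 11 -> bits=011111011111011
Op 9: insert dog -> sets bits 1 4 13 -> bits=011111011111011
Query results in order: maybe maybe

Answer: maybe maybe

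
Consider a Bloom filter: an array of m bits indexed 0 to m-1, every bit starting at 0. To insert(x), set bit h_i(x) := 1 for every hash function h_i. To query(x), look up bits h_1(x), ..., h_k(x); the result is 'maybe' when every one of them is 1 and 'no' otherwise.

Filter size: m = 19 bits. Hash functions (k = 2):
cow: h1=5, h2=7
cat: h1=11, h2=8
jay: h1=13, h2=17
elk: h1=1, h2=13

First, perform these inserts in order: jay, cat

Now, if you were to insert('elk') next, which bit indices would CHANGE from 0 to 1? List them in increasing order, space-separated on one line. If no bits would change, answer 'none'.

Answer: 1

Derivation:
Start: bits=0000000000000000000
After insert 'jay': sets bits 13 17 -> bits=0000000000000100010
After insert 'cat': sets bits 8 11 -> bits=0000000010010100010
insert 'elk' would touch bits 1 13; currently bit1=0, bit13=1
Bits that are 0 among those (would change 0->1): 1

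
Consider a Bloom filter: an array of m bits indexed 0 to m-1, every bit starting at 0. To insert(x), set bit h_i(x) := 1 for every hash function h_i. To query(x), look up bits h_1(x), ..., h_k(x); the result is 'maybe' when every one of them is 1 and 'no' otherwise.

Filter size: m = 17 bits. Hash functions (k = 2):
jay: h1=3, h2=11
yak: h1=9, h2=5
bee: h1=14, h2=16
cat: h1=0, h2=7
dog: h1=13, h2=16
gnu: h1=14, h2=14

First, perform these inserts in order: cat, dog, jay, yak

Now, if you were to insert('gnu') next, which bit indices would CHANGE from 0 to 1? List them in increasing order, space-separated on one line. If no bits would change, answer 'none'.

Start: bits=00000000000000000
After insert 'cat': sets bits 0 7 -> bits=10000001000000000
After insert 'dog': sets bits 13 16 -> bits=10000001000001001
After insert 'jay': sets bits 3 11 -> bits=10010001000101001
After insert 'yak': sets bits 5 9 -> bits=10010101010101001
insert 'gnu' would touch bits 14; currently bit14=0
Bits that are 0 among those (would change 0->1): 14

Answer: 14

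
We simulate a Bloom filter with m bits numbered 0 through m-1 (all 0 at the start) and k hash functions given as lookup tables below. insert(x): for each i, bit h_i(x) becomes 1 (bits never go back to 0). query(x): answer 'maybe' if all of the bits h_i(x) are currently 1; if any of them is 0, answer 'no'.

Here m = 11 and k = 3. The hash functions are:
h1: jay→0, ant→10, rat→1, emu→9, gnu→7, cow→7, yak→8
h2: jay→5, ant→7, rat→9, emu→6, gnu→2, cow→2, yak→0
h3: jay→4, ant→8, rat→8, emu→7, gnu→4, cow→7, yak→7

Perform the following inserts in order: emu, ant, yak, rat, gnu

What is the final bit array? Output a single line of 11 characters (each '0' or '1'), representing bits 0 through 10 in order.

Answer: 11101011111

Derivation:
Start: bits=00000000000
After insert 'emu': sets bits 6 7 9 -> bits=00000011010
After insert 'ant': sets bits 7 8 10 -> bits=00000011111
After insert 'yak': sets bits 0 7 8 -> bits=10000011111
After insert 'rat': sets bits 1 8 9 -> bits=11000011111
After insert 'gnu': sets bits 2 4 7 -> bits=11101011111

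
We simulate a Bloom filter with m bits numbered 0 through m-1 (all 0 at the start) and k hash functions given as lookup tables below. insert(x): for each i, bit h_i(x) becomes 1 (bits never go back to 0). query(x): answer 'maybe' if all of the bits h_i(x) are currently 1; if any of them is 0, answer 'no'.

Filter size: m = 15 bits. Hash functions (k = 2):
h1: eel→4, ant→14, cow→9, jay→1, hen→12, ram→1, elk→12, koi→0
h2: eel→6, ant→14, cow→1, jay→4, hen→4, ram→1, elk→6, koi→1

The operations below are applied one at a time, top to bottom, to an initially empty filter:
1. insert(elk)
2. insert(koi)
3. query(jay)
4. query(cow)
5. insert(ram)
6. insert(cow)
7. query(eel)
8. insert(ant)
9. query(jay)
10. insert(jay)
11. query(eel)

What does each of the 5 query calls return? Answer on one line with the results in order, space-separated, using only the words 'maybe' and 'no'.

Answer: no no no no maybe

Derivation:
Start: bits=000000000000000
Op 1: insert elk -> sets bits 6 12 -> bits=000000100000100
Op 2: insert koi -> sets bits 0 1 -> bits=110000100000100
Op 3: query jay -> checks bit1=1, bit4=0 (has a 0) -> no
Op 4: query cow -> checks bit1=1, bit9=0 (has a 0) -> no
Op 5: insert ram -> sets bits 1 -> bits=110000100000100
Op 6: insert cow -> sets bits 1 9 -> bits=110000100100100
Op 7: query eel -> checks bit4=0, bit6=1 (has a 0) -> no
Op 8: insert ant -> sets bits 14 -> bits=110000100100101
Op 9: query jay -> checks bit1=1, bit4=0 (has a 0) -> no
Op 10: insert jay -> sets bits 1 4 -> bits=110010100100101
Op 11: query eel -> checks bit4=1, bit6=1 (all 1) -> maybe
Query results in order: no no no no maybe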